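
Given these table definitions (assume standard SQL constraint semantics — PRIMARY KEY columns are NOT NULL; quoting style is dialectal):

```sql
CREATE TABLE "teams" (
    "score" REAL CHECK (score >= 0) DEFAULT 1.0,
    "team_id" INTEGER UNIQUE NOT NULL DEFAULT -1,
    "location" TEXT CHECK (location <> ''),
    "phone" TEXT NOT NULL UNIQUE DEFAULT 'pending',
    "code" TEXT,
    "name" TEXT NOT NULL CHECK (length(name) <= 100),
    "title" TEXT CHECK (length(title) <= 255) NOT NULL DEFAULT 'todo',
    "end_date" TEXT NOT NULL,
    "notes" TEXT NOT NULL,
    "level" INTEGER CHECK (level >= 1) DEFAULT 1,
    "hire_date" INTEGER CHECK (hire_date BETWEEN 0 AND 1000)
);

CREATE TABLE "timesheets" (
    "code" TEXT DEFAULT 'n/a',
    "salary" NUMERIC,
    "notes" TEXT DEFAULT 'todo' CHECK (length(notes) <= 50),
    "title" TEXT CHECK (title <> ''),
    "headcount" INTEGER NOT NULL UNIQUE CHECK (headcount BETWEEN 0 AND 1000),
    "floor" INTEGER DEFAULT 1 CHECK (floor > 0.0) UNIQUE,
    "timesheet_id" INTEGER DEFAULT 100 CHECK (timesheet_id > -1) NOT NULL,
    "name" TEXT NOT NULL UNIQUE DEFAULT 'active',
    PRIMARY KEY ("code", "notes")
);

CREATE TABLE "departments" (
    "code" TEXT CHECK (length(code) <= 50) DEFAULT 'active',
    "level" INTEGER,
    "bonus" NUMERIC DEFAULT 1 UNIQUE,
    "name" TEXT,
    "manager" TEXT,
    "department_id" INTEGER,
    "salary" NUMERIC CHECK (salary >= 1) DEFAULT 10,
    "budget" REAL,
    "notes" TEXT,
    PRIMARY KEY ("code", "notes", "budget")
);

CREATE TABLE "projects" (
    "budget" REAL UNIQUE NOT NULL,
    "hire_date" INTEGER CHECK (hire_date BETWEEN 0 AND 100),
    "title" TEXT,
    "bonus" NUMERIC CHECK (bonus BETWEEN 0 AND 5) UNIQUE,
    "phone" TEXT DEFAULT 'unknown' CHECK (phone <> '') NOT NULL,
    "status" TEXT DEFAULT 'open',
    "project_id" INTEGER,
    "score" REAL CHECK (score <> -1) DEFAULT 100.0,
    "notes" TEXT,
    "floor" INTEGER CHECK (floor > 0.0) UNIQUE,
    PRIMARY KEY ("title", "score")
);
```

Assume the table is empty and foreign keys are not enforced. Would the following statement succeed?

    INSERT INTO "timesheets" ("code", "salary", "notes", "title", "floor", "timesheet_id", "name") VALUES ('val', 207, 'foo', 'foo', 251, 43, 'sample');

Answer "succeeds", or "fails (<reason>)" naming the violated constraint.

fails (NOT NULL on headcount)

headcount is omitted from the column list and has no DEFAULT, so it would receive NULL.
But headcount is declared NOT NULL.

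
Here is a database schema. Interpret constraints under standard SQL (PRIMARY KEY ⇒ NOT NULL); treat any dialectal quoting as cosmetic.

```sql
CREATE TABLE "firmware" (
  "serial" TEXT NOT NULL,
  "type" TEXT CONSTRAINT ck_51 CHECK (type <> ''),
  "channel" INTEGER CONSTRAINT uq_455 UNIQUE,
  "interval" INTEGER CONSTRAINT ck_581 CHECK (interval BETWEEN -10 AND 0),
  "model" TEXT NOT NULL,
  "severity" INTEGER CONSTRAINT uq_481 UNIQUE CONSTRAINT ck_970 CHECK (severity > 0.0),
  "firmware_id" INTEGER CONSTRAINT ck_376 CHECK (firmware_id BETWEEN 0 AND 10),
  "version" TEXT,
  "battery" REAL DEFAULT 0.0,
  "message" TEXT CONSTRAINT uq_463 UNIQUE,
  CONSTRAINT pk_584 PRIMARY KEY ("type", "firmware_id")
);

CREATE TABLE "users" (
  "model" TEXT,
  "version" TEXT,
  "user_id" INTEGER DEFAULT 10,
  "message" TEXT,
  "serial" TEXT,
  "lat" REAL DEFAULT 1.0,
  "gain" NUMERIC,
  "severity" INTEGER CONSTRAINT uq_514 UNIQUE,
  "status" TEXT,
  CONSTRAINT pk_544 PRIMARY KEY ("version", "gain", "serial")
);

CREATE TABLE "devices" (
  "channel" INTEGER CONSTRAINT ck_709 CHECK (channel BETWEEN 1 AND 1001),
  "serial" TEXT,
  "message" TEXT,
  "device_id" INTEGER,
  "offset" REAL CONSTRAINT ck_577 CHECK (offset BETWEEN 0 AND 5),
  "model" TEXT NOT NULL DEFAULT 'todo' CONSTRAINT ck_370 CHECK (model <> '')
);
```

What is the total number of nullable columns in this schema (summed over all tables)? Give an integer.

17

firmware: 6 nullable (channel, interval, severity, version, battery, message — PK (type, firmware_id) and explicit NOT NULL columns excluded).
users: 6 nullable (model, user_id, message, lat, severity, status — PK (version, gain, serial) and explicit NOT NULL columns excluded).
devices: 5 nullable (channel, serial, message, device_id, offset — PK none and explicit NOT NULL columns excluded).
Total: 6 + 6 + 5 = 17.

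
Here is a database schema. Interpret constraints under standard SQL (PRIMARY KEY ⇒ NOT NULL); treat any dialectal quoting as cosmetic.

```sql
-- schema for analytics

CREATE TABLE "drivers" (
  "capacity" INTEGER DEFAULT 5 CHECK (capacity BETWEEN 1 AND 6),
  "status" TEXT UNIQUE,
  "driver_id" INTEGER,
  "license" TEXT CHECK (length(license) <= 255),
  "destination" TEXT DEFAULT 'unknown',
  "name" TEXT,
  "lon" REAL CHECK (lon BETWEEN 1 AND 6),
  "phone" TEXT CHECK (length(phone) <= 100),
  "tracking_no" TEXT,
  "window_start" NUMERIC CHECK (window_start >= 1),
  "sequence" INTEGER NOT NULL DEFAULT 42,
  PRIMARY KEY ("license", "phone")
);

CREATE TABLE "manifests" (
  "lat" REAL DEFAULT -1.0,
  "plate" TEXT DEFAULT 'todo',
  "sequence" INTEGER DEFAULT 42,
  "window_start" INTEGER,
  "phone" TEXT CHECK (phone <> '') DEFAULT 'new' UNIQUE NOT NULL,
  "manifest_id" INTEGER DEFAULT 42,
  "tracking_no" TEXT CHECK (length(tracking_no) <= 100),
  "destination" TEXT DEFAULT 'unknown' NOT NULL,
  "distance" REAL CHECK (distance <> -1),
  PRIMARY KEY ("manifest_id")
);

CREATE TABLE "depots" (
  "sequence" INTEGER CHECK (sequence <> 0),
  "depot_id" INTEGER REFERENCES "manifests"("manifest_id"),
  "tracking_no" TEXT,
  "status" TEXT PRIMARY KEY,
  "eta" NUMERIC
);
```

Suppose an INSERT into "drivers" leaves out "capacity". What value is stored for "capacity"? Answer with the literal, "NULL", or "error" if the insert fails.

5

capacity has an explicit DEFAULT 5.
When the column is omitted from an INSERT, that default is used.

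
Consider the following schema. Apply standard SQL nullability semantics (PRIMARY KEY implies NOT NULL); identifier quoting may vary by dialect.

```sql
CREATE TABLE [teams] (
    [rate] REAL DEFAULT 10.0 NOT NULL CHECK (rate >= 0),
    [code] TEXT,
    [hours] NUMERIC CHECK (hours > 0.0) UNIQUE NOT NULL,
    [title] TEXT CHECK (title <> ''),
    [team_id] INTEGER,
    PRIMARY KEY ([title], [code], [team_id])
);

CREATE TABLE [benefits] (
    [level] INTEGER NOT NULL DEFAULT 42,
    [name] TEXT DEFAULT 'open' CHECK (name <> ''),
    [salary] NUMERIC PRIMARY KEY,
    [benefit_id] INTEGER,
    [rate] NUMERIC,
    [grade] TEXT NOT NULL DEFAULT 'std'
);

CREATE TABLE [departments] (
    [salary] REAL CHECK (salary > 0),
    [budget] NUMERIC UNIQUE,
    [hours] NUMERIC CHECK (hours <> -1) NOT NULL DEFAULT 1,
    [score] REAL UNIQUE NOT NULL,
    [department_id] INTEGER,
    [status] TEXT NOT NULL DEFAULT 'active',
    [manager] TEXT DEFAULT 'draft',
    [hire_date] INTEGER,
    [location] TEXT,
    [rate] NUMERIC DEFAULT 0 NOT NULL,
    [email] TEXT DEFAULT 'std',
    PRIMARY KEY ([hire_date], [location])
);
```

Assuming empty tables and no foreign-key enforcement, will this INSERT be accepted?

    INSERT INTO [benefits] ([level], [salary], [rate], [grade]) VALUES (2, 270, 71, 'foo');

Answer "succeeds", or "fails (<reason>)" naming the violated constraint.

NOT NULL columns: grade is supplied; level is supplied; salary is supplied.
No constraint is violated.

succeeds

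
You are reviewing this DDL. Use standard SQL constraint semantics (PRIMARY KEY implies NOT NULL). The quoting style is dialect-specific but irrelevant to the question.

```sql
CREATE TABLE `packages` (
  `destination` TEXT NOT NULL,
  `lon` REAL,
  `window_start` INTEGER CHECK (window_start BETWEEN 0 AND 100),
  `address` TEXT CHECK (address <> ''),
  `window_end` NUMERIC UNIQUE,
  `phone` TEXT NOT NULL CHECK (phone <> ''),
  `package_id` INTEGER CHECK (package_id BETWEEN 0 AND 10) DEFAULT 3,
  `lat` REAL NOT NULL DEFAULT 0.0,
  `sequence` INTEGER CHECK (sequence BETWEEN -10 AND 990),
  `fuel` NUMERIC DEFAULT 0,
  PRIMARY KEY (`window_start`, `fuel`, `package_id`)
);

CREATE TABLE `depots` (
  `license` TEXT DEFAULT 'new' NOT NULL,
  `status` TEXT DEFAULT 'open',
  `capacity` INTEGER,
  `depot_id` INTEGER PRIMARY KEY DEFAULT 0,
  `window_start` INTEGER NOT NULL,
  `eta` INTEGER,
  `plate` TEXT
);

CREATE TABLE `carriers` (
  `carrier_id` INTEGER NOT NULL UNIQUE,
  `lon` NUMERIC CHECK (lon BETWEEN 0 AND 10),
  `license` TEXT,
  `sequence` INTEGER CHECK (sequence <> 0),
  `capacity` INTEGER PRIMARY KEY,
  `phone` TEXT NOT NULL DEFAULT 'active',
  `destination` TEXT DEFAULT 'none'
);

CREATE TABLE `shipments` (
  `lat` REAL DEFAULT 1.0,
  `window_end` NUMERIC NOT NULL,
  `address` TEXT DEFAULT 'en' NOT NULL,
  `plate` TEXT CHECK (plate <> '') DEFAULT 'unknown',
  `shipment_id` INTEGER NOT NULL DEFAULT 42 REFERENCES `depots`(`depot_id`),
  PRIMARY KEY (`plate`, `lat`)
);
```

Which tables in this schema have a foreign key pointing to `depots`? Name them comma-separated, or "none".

- shipments.shipment_id references depots(depot_id).

shipments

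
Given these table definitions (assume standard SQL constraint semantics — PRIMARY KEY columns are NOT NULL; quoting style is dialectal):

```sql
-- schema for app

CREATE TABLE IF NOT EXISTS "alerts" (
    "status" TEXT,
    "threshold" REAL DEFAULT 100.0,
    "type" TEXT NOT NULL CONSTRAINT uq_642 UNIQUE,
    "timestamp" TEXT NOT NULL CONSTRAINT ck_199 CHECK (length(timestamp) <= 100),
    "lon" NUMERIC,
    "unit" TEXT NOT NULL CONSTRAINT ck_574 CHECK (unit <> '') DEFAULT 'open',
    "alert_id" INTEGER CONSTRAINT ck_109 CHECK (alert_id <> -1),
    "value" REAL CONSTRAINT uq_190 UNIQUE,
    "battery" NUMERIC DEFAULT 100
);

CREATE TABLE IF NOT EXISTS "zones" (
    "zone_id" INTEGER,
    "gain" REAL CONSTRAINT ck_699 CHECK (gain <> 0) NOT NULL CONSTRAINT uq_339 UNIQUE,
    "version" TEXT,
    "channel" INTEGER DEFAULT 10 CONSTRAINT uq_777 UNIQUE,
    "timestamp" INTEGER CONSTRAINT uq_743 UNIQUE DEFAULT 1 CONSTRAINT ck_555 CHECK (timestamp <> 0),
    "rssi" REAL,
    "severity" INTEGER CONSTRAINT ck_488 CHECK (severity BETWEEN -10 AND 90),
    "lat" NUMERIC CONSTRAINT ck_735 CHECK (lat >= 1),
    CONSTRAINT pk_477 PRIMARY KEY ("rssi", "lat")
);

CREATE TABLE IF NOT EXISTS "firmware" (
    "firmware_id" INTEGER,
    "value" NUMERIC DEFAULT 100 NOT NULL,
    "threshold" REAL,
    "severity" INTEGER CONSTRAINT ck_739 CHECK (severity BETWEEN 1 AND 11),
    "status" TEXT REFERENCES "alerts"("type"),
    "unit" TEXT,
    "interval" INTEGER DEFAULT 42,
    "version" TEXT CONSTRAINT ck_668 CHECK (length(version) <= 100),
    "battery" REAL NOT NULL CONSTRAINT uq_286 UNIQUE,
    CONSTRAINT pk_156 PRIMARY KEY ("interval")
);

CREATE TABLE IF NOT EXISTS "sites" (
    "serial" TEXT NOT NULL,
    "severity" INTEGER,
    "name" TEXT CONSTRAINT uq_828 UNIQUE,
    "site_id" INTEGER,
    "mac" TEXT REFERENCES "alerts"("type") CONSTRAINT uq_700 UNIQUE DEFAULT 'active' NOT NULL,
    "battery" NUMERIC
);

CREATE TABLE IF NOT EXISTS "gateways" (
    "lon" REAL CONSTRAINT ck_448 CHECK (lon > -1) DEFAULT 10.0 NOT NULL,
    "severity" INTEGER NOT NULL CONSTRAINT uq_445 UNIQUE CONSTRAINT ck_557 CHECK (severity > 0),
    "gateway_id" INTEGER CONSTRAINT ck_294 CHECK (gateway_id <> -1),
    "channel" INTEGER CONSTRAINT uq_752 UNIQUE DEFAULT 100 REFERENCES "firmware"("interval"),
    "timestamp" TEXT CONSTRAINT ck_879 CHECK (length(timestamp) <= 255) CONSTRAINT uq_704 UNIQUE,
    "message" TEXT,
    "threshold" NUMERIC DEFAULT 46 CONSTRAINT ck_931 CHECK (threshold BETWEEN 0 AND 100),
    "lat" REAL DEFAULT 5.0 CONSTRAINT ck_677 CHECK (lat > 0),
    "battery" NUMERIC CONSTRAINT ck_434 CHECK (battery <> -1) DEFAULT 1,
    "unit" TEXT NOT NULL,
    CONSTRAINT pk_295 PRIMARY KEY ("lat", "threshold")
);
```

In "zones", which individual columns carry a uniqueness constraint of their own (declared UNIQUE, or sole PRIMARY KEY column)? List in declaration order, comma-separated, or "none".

gain, channel, timestamp

- zone_id: no UNIQUE or single-column PK constraint.
- gain: declared UNIQUE → unique.
- version: no UNIQUE or single-column PK constraint.
- channel: declared UNIQUE → unique.
- timestamp: declared UNIQUE → unique.
- rssi: part of a composite PRIMARY KEY — only the tuple is unique, not this column on its own.
- severity: no UNIQUE or single-column PK constraint.
- lat: part of a composite PRIMARY KEY — only the tuple is unique, not this column on its own.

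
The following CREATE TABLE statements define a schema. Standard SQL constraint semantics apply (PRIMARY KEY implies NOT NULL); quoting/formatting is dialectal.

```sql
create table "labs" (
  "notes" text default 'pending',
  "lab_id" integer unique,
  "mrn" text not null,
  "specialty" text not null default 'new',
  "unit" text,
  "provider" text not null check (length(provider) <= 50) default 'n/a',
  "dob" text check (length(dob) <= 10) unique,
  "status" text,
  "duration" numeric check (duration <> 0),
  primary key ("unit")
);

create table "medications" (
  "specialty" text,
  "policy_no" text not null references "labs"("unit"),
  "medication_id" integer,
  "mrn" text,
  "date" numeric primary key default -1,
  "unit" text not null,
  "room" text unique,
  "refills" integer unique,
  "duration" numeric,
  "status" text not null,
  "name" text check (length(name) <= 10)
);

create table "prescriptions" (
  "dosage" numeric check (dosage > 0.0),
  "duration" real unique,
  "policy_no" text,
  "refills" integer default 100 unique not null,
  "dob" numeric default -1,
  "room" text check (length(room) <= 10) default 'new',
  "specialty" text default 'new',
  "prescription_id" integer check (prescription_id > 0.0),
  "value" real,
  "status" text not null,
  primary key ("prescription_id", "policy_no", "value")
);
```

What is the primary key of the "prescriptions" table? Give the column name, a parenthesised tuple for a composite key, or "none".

A table-level PRIMARY KEY clause names 3 columns: prescription_id, policy_no, value.
This is a composite key — the combination is unique, not each column individually.

(prescription_id, policy_no, value)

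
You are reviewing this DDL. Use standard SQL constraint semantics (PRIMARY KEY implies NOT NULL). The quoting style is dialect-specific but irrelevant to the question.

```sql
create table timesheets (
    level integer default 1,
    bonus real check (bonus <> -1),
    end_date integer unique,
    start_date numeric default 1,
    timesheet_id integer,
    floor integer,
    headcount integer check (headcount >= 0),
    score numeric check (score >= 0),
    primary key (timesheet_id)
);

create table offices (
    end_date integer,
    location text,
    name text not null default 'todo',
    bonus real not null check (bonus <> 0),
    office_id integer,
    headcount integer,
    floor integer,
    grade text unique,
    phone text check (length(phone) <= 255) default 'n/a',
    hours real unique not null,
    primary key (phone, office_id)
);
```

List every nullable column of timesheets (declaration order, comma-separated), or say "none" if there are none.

- level: DEFAULT only fills an omitted column; an explicit NULL is still allowed → nullable.
- bonus: CHECK does not forbid NULL (a CHECK constraint passes when its expression is NULL) → nullable.
- end_date: UNIQUE does not imply NOT NULL → nullable.
- start_date: DEFAULT only fills an omitted column; an explicit NULL is still allowed → nullable.
- timesheet_id: part of the PRIMARY KEY, which implies NOT NULL → not nullable.
- floor: no NOT NULL constraint applies → nullable.
- headcount: CHECK does not forbid NULL (a CHECK constraint passes when its expression is NULL) → nullable.
- score: CHECK does not forbid NULL (a CHECK constraint passes when its expression is NULL) → nullable.

level, bonus, end_date, start_date, floor, headcount, score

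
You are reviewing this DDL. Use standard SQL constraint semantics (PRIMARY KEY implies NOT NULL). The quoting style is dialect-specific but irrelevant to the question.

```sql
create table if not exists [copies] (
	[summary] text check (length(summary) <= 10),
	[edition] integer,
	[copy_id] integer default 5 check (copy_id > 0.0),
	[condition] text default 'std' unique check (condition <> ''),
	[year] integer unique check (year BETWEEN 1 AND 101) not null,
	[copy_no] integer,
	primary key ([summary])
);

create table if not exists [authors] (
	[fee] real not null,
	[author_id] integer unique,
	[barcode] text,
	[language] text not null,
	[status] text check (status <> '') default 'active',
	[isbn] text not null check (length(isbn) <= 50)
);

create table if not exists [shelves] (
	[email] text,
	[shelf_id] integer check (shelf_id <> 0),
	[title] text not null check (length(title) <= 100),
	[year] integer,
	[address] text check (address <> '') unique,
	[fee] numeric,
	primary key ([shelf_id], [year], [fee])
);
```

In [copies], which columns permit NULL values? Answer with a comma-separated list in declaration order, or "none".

edition, copy_id, condition, copy_no

- summary: part of the PRIMARY KEY, which implies NOT NULL → not nullable.
- edition: no NOT NULL constraint applies → nullable.
- copy_id: CHECK does not forbid NULL (a CHECK constraint passes when its expression is NULL) → nullable.
- condition: CHECK does not forbid NULL (a CHECK constraint passes when its expression is NULL) → nullable.
- year: declared NOT NULL → not nullable.
- copy_no: no NOT NULL constraint applies → nullable.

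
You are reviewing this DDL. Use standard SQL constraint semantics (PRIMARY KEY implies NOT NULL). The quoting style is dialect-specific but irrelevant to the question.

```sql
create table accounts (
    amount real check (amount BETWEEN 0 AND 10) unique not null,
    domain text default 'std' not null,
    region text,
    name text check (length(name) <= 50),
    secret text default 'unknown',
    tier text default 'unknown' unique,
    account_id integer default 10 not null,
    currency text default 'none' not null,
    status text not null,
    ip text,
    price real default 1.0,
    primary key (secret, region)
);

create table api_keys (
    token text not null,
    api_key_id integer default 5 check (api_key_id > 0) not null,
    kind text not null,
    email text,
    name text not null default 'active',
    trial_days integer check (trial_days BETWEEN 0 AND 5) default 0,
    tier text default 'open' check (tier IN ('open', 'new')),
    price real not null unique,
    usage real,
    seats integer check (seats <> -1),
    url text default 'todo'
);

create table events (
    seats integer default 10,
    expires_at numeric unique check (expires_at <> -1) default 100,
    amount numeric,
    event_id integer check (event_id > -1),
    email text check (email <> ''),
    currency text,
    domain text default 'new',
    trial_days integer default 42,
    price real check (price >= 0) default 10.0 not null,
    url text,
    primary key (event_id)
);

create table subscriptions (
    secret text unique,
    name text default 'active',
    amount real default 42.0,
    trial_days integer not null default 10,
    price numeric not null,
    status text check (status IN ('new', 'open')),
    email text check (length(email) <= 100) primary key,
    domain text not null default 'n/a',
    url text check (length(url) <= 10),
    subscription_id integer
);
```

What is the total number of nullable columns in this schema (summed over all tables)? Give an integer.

24

accounts: 4 nullable (name, tier, ip, price — PK (secret, region) and explicit NOT NULL columns excluded).
api_keys: 6 nullable (email, trial_days, tier, usage, seats, url — PK none and explicit NOT NULL columns excluded).
events: 8 nullable (seats, expires_at, amount, email, currency, domain, trial_days, url — PK (event_id) and explicit NOT NULL columns excluded).
subscriptions: 6 nullable (secret, name, amount, status, url, subscription_id — PK (email) and explicit NOT NULL columns excluded).
Total: 4 + 6 + 8 + 6 = 24.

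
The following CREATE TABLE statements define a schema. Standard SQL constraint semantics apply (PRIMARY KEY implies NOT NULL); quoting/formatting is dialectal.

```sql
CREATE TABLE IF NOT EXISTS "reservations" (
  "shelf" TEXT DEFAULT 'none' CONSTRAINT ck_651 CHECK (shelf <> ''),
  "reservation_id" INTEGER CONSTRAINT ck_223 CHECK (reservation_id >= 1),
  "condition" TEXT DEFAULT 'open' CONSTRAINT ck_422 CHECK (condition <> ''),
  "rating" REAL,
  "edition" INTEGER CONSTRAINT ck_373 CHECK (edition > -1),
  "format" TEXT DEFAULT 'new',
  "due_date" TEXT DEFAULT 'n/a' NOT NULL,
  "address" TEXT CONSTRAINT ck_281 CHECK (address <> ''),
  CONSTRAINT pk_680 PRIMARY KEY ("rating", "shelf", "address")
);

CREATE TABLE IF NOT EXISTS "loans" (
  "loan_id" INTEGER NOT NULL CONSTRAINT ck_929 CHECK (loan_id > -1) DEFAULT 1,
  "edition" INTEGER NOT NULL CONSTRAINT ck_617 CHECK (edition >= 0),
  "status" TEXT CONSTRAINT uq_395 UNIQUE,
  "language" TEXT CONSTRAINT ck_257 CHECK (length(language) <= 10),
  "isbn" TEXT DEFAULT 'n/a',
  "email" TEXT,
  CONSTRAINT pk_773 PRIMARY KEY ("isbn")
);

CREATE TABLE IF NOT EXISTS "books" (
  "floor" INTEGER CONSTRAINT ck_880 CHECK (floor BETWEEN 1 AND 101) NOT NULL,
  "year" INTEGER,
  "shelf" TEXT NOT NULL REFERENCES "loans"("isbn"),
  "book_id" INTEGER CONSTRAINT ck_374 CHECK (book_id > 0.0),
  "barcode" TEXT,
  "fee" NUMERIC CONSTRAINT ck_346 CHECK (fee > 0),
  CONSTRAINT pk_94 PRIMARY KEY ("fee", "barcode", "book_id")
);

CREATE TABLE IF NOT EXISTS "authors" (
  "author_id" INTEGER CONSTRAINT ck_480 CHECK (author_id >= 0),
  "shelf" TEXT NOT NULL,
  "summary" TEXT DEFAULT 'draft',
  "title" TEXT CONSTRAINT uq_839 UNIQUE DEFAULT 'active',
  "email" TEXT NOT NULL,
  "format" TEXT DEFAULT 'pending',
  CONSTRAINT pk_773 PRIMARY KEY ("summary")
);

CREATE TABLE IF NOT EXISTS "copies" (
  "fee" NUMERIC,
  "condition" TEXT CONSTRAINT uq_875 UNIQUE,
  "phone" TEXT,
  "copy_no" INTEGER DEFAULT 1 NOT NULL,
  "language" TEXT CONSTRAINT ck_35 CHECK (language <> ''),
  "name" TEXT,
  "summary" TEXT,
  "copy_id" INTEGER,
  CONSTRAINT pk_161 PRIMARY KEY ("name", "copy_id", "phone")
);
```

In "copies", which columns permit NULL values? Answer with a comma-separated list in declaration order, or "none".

fee, condition, language, summary

- fee: no NOT NULL constraint applies → nullable.
- condition: UNIQUE does not imply NOT NULL → nullable.
- phone: part of the PRIMARY KEY, which implies NOT NULL → not nullable.
- copy_no: declared NOT NULL → not nullable.
- language: CHECK does not forbid NULL (a CHECK constraint passes when its expression is NULL) → nullable.
- name: part of the PRIMARY KEY, which implies NOT NULL → not nullable.
- summary: no NOT NULL constraint applies → nullable.
- copy_id: part of the PRIMARY KEY, which implies NOT NULL → not nullable.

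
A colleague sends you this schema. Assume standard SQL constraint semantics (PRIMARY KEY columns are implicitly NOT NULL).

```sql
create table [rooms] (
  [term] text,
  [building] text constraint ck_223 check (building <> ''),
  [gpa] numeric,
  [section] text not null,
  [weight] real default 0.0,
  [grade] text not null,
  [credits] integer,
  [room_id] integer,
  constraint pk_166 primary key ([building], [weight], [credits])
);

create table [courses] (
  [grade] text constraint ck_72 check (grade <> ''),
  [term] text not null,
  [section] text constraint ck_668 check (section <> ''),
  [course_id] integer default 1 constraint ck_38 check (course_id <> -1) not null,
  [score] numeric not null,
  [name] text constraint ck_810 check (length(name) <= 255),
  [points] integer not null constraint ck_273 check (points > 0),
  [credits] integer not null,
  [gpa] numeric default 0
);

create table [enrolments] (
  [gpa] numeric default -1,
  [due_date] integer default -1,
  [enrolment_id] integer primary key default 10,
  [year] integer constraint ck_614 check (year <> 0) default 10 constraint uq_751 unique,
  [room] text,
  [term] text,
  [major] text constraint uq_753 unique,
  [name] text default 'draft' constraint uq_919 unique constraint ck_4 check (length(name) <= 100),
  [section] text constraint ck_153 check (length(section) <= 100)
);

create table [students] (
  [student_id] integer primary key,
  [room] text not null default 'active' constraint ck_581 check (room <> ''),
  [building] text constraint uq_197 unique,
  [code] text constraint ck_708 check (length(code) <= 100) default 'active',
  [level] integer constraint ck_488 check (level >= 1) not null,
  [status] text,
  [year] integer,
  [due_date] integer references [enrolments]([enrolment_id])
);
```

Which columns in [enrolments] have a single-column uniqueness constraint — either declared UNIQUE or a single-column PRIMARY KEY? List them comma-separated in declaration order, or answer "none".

enrolment_id, year, major, name

- gpa: no UNIQUE or single-column PK constraint.
- due_date: no UNIQUE or single-column PK constraint.
- enrolment_id: single-column PRIMARY KEY → unique.
- year: declared UNIQUE → unique.
- room: no UNIQUE or single-column PK constraint.
- term: no UNIQUE or single-column PK constraint.
- major: declared UNIQUE → unique.
- name: declared UNIQUE → unique.
- section: no UNIQUE or single-column PK constraint.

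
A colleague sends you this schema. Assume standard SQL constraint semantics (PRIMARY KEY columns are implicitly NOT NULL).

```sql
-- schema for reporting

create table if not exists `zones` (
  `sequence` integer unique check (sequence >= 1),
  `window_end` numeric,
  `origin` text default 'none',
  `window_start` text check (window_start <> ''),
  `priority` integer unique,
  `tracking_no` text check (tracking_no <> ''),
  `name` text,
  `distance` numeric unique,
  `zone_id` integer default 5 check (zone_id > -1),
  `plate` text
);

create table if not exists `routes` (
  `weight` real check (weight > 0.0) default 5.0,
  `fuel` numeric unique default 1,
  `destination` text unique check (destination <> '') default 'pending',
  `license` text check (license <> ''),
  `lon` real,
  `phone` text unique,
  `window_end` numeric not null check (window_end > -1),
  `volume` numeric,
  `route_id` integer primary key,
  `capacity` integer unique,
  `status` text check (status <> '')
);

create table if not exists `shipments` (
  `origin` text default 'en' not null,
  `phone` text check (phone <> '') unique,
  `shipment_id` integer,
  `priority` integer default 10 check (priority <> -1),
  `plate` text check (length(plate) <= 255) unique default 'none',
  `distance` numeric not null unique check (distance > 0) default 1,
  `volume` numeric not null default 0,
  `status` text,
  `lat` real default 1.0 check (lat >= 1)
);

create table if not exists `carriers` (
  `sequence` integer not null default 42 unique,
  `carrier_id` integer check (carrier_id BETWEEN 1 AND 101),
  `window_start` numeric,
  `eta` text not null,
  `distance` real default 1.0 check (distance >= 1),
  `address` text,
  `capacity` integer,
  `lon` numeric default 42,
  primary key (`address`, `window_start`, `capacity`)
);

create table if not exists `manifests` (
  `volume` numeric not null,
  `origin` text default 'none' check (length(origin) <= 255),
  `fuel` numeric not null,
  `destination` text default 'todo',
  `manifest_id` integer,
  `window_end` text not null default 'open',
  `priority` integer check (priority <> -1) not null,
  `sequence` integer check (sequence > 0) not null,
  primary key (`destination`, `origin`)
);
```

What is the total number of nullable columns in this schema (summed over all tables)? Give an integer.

29

zones: 10 nullable (sequence, window_end, origin, window_start, priority, tracking_no, name, distance, zone_id, plate — PK none and explicit NOT NULL columns excluded).
routes: 9 nullable (weight, fuel, destination, license, lon, phone, volume, capacity, status — PK (route_id) and explicit NOT NULL columns excluded).
shipments: 6 nullable (phone, shipment_id, priority, plate, status, lat — PK none and explicit NOT NULL columns excluded).
carriers: 3 nullable (carrier_id, distance, lon — PK (address, window_start, capacity) and explicit NOT NULL columns excluded).
manifests: 1 nullable (manifest_id — PK (destination, origin) and explicit NOT NULL columns excluded).
Total: 10 + 9 + 6 + 3 + 1 = 29.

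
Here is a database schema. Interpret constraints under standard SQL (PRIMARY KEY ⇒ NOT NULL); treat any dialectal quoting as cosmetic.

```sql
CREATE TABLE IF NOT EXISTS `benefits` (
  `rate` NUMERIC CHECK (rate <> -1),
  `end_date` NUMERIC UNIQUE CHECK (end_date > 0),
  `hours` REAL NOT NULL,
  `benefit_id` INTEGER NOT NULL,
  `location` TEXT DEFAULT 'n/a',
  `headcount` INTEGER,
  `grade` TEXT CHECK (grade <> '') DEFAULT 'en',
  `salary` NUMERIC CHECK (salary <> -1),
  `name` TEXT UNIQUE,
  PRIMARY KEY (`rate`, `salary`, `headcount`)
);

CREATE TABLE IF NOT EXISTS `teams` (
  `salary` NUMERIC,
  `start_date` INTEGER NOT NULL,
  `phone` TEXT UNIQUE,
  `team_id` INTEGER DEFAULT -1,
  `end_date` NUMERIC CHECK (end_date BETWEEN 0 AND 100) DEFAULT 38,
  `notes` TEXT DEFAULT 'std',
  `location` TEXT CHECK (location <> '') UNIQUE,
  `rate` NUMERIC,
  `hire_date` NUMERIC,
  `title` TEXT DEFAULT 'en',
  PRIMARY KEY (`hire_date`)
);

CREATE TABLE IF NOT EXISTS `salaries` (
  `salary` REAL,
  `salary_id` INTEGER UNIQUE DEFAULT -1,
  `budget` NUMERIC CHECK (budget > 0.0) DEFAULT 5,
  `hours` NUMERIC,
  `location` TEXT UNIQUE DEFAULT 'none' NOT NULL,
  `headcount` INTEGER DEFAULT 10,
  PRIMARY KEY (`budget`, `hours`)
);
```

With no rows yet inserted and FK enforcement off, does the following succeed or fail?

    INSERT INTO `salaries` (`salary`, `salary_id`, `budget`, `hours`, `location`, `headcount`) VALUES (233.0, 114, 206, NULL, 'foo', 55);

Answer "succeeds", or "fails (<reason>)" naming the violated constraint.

fails (NOT NULL on hours)

hours is explicitly set to NULL, but hours is part of the PRIMARY KEY (implied NOT NULL).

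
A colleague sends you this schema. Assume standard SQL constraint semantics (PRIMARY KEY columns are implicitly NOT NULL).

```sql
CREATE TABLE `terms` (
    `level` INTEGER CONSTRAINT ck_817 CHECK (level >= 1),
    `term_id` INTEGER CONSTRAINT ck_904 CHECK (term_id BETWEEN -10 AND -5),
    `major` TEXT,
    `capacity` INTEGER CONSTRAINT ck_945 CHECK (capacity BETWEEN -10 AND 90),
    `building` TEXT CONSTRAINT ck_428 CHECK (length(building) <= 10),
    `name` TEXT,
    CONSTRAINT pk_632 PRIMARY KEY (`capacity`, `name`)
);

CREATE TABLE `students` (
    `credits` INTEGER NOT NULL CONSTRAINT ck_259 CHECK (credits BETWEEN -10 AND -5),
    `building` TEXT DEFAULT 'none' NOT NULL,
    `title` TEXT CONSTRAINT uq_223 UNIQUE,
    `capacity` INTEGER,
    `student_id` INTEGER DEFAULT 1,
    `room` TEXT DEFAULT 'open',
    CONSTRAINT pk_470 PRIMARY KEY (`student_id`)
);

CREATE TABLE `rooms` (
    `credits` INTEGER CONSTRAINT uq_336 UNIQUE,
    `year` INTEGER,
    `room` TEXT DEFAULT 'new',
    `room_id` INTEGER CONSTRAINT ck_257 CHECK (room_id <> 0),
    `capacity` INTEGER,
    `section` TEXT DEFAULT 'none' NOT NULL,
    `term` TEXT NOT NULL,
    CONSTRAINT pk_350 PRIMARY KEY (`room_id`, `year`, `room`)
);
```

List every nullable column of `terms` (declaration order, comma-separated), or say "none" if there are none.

level, term_id, major, building

- level: CHECK does not forbid NULL (a CHECK constraint passes when its expression is NULL) → nullable.
- term_id: CHECK does not forbid NULL (a CHECK constraint passes when its expression is NULL) → nullable.
- major: no NOT NULL constraint applies → nullable.
- capacity: part of the PRIMARY KEY, which implies NOT NULL → not nullable.
- building: CHECK does not forbid NULL (a CHECK constraint passes when its expression is NULL) → nullable.
- name: part of the PRIMARY KEY, which implies NOT NULL → not nullable.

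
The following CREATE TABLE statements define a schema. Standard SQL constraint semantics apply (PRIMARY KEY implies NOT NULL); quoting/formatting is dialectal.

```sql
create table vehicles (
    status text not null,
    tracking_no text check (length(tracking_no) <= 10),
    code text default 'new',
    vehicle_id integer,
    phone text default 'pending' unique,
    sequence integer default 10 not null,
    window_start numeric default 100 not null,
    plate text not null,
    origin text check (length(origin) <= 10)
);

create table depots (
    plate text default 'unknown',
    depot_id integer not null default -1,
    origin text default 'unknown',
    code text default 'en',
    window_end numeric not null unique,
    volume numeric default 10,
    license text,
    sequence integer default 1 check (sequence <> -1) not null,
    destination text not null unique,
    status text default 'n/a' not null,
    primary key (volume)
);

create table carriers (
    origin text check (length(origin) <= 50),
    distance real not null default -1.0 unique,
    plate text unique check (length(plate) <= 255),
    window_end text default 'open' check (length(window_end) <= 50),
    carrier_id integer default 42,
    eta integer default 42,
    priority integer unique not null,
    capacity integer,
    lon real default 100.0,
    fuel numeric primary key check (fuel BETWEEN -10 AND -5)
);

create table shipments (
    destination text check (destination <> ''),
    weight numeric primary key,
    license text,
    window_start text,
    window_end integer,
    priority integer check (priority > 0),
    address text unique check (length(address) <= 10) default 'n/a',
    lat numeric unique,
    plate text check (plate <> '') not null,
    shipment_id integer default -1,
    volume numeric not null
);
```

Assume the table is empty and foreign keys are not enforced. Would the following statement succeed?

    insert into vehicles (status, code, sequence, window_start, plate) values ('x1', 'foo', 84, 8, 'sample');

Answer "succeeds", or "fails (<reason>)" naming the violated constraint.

succeeds

NOT NULL columns: plate is supplied; sequence is supplied; status is supplied; window_start is supplied.
No constraint is violated.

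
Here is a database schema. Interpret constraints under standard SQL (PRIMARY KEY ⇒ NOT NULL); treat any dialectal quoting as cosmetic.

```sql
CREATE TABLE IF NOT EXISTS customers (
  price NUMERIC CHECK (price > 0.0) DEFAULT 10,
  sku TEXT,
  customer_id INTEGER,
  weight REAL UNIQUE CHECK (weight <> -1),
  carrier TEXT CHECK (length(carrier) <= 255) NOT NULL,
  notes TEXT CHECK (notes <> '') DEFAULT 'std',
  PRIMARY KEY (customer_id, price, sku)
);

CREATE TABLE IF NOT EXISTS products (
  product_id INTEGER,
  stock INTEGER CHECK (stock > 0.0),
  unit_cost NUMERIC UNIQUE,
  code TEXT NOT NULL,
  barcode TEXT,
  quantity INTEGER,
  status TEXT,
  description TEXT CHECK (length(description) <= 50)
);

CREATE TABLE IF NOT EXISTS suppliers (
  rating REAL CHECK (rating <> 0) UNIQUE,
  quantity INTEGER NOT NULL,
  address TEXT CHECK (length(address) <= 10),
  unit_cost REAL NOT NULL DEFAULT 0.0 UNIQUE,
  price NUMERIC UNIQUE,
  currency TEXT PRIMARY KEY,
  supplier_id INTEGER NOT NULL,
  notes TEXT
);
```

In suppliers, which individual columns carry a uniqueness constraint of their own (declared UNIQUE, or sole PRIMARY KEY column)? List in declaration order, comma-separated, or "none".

- rating: declared UNIQUE → unique.
- quantity: no UNIQUE or single-column PK constraint.
- address: no UNIQUE or single-column PK constraint.
- unit_cost: declared UNIQUE → unique.
- price: declared UNIQUE → unique.
- currency: single-column PRIMARY KEY → unique.
- supplier_id: no UNIQUE or single-column PK constraint.
- notes: no UNIQUE or single-column PK constraint.

rating, unit_cost, price, currency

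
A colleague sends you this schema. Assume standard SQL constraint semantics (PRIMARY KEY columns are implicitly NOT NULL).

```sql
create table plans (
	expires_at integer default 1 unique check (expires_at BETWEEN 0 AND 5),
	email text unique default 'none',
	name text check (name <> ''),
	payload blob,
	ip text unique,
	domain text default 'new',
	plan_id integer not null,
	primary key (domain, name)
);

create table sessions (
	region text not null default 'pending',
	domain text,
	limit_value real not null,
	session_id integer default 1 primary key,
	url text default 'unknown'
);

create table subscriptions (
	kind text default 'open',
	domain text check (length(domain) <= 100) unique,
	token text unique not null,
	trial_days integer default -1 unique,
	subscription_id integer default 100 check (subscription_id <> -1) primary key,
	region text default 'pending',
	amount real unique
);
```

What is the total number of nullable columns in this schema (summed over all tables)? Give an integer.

11

plans: 4 nullable (expires_at, email, payload, ip — PK (domain, name) and explicit NOT NULL columns excluded).
sessions: 2 nullable (domain, url — PK (session_id) and explicit NOT NULL columns excluded).
subscriptions: 5 nullable (kind, domain, trial_days, region, amount — PK (subscription_id) and explicit NOT NULL columns excluded).
Total: 4 + 2 + 5 = 11.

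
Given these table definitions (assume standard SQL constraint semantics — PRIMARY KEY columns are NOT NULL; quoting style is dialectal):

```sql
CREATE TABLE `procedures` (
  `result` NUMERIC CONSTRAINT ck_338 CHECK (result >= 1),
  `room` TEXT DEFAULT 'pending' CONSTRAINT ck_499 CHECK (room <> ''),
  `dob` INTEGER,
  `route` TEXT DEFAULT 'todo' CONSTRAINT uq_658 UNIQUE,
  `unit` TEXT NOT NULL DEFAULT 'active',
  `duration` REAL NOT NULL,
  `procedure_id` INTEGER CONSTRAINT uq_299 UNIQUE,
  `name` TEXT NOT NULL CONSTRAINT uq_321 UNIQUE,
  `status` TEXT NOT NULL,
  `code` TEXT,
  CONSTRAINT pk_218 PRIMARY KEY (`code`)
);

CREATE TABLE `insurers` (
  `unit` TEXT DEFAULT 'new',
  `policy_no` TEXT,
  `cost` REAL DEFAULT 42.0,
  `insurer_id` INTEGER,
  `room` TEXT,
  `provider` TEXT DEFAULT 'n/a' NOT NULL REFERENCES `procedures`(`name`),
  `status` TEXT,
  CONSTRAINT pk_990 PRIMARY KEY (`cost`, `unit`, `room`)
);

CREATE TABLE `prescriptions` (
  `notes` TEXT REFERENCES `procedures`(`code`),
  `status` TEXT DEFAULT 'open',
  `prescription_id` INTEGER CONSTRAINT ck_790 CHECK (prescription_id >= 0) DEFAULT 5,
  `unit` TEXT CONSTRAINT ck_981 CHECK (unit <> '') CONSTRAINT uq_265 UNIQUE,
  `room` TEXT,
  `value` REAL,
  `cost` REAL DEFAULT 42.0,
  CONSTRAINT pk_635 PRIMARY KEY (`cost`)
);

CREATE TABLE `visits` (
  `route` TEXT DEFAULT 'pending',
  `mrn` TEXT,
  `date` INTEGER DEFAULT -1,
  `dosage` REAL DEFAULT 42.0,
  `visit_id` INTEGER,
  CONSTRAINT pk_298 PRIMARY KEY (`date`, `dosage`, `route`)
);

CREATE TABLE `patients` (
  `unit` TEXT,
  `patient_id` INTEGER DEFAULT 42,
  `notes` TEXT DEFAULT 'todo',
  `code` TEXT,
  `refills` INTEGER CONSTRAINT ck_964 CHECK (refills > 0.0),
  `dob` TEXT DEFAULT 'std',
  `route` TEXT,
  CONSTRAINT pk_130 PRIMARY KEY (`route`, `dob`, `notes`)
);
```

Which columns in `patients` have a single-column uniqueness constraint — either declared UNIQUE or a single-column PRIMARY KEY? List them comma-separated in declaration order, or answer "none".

none

- unit: no UNIQUE or single-column PK constraint.
- patient_id: no UNIQUE or single-column PK constraint.
- notes: part of a composite PRIMARY KEY — only the tuple is unique, not this column on its own.
- code: no UNIQUE or single-column PK constraint.
- refills: no UNIQUE or single-column PK constraint.
- dob: part of a composite PRIMARY KEY — only the tuple is unique, not this column on its own.
- route: part of a composite PRIMARY KEY — only the tuple is unique, not this column on its own.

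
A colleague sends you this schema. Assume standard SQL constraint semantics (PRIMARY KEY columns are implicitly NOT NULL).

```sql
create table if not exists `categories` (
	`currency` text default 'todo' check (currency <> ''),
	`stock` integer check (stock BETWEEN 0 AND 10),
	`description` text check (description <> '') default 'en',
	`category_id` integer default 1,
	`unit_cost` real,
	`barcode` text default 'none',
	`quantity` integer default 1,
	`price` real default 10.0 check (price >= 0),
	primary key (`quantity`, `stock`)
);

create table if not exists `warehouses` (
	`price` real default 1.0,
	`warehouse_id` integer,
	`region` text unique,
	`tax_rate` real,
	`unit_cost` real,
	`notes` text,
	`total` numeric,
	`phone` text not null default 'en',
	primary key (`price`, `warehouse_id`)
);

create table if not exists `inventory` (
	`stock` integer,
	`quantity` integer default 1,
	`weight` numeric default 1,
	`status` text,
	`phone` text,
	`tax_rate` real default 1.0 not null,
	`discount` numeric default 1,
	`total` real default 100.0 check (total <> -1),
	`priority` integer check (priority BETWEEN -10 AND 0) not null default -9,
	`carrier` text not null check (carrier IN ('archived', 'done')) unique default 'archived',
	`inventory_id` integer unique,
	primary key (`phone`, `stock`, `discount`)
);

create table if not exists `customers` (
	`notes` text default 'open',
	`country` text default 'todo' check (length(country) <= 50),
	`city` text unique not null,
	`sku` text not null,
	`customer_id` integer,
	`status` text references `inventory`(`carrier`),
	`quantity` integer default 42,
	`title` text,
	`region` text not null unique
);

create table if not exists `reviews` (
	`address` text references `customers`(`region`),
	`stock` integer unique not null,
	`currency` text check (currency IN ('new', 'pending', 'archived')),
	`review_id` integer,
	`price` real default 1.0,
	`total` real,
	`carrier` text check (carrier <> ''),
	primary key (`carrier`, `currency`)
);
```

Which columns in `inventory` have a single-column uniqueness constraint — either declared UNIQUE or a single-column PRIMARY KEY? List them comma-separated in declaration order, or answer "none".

- stock: part of a composite PRIMARY KEY — only the tuple is unique, not this column on its own.
- quantity: no UNIQUE or single-column PK constraint.
- weight: no UNIQUE or single-column PK constraint.
- status: no UNIQUE or single-column PK constraint.
- phone: part of a composite PRIMARY KEY — only the tuple is unique, not this column on its own.
- tax_rate: no UNIQUE or single-column PK constraint.
- discount: part of a composite PRIMARY KEY — only the tuple is unique, not this column on its own.
- total: no UNIQUE or single-column PK constraint.
- priority: no UNIQUE or single-column PK constraint.
- carrier: declared UNIQUE → unique.
- inventory_id: declared UNIQUE → unique.

carrier, inventory_id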